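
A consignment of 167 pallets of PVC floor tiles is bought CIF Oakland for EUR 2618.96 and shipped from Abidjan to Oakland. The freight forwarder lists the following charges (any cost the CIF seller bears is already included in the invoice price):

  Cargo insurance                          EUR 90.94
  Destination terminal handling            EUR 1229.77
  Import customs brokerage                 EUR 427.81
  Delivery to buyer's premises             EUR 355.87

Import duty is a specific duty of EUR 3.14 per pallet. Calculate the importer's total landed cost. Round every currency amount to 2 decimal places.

Total landed cost: EUR 5156.79

CIF: the seller pays costs through ocean freight and marine insurance to the destination port.
Already in the invoice (seller's account under CIF): insurance — exclude.
The CIF price already equals the CIF value: 2618.96
Import duty = 167 × 3.14 = 524.38
Buyer bears: destination terminal 1229.77 + brokerage 427.81 + delivery 355.87 + duty 524.38 = 2537.83
Landed cost = invoice 2618.96 + 2537.83 = 5156.79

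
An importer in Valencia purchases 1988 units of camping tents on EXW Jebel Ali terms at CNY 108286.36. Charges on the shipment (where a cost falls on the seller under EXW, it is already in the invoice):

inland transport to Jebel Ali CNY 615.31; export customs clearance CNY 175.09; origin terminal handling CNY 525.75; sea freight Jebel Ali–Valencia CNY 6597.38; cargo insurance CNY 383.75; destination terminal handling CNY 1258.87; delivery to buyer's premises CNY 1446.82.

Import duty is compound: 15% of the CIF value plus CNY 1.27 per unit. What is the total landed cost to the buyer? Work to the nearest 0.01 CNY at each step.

Total landed cost: CNY 139301.64

EXW: the seller makes goods available at their premises; the buyer bears all onward costs.
CIF value = EXW price + inland to port + export clearance + origin terminal + freight + insurance = 108286.36 + 615.31 + 175.09 + 525.75 + 6597.38 + 383.75 = 116583.64
Ad valorem component: 116583.64 × 15% = 17487.55
Specific component: 1988 × 1.27 = 2524.76
Import duty = 17487.55 + 2524.76 = 20012.31
Buyer bears: inland to port 615.31 + export clearance 175.09 + origin terminal 525.75 + freight 6597.38 + insurance 383.75 + destination terminal 1258.87 + delivery 1446.82 + duty 20012.31 = 31015.28
Landed cost = invoice 108286.36 + 31015.28 = 139301.64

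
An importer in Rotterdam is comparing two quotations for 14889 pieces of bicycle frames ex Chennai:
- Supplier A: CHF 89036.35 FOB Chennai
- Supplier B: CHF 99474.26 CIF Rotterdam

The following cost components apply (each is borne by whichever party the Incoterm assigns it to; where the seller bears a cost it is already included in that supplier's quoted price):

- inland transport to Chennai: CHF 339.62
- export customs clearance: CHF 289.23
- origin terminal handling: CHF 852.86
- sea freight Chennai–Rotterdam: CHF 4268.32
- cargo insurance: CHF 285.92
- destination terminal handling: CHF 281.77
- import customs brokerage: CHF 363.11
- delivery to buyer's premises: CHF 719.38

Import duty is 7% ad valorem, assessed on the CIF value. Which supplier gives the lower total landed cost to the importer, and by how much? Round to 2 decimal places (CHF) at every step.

Supplier A is cheaper by CHF 6295.53

Supplier A (FOB):
CIF value = FOB price + freight + insurance = 89036.35 + 4268.32 + 285.92 = 93590.59
Import duty = 93590.59 × 7% = 6551.34
Buyer bears (A): 4268.32 + 285.92 + 281.77 + 363.11 + 719.38 = 5918.50
Landed cost (A) = invoice 89036.35 + 5918.50 + duty 6551.34 = 101506.19
Supplier B (CIF):
The CIF price already equals the CIF value: 99474.26
Import duty = 99474.26 × 7% = 6963.20
Buyer bears (B): 281.77 + 363.11 + 719.38 = 1364.26
Landed cost (B) = invoice 99474.26 + 1364.26 + duty 6963.20 = 107801.72
Difference = |101506.19 − 107801.72| = 6295.53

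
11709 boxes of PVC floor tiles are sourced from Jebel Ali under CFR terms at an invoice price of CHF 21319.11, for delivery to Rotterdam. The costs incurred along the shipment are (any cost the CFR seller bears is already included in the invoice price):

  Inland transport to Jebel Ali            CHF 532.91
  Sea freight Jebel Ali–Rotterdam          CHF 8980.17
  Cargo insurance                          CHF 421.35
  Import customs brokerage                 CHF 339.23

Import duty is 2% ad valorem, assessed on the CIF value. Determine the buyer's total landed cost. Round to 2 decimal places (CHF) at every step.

Total landed cost: CHF 22514.50

CFR: the seller pays costs through ocean freight to the destination port, but not insurance.
Already in the invoice (seller's account under CFR): inland to port, freight — exclude.
CIF value = CFR price + insurance = 21319.11 + 421.35 = 21740.46
Import duty = 21740.46 × 2% = 434.81
Buyer bears: insurance 421.35 + brokerage 339.23 + duty 434.81 = 1195.39
Landed cost = invoice 21319.11 + 1195.39 = 22514.50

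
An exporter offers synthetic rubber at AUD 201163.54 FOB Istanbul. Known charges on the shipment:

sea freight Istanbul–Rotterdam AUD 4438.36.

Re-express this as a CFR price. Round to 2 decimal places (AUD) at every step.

CFR price: AUD 205601.90

From FOB to CFR, the seller additionally bears: freight.
CFR price = 201163.54 + 4438.36 = 205601.90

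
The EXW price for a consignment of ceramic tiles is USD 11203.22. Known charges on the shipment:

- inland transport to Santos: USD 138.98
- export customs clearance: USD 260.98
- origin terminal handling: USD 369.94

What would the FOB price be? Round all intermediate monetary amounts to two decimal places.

From EXW to FOB, the seller additionally bears: inland to port, export clearance, origin terminal.
FOB price = 11203.22 + 138.98 + 260.98 + 369.94 = 11973.12

FOB price: USD 11973.12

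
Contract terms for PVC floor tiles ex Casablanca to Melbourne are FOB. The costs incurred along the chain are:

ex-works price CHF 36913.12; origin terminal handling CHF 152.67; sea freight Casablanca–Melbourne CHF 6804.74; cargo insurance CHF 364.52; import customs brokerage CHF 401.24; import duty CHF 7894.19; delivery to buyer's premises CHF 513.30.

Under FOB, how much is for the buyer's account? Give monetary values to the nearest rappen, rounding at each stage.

FOB: the seller bears costs until goods are on board at the origin port; the buyer bears freight, insurance and all costs thereafter.
Seller's account: goods 36913.12 + origin terminal 152.67 = 37065.79
Buyer's account: freight 6804.74 + insurance 364.52 + brokerage 401.24 + duty 7894.19 + delivery 513.30 = 15977.99

Buyer's account: CHF 15977.99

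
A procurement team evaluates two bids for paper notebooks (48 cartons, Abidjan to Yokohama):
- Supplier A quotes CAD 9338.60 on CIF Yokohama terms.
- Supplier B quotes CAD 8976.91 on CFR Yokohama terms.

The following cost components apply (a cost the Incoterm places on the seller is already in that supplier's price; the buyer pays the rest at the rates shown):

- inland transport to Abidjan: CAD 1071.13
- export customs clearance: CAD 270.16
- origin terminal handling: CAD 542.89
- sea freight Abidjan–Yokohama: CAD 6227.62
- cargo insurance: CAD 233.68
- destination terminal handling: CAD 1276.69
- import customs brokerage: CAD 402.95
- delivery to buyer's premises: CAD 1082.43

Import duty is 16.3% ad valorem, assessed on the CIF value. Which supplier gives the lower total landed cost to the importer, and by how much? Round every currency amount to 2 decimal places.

Supplier A (CIF):
The CIF price already equals the CIF value: 9338.60
Import duty = 9338.60 × 16.3% = 1522.19
Buyer bears (A): 1276.69 + 402.95 + 1082.43 = 2762.07
Landed cost (A) = invoice 9338.60 + 2762.07 + duty 1522.19 = 13622.86
Supplier B (CFR):
CIF value = CFR price + insurance = 8976.91 + 233.68 = 9210.59
Import duty = 9210.59 × 16.3% = 1501.33
Buyer bears (B): 233.68 + 1276.69 + 402.95 + 1082.43 = 2995.75
Landed cost (B) = invoice 8976.91 + 2995.75 + duty 1501.33 = 13473.99
Difference = |13622.86 − 13473.99| = 148.87

Supplier B is cheaper by CAD 148.87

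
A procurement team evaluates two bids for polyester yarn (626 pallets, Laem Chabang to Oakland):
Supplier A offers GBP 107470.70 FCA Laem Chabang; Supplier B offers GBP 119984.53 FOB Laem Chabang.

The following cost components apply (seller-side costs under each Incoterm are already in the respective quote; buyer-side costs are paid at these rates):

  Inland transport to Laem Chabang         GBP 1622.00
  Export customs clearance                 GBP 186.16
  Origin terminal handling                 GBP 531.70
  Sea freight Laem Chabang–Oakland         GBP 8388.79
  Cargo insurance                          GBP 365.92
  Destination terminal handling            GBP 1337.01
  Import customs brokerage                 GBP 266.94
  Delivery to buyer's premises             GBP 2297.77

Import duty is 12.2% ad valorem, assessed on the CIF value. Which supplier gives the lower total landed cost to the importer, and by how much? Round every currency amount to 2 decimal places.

Supplier A (FCA):
CIF value = FCA price + origin terminal + freight + insurance = 107470.70 + 531.70 + 8388.79 + 365.92 = 116757.11
Import duty = 116757.11 × 12.2% = 14244.37
Buyer bears (A): 531.70 + 8388.79 + 365.92 + 1337.01 + 266.94 + 2297.77 = 13188.13
Landed cost (A) = invoice 107470.70 + 13188.13 + duty 14244.37 = 134903.20
Supplier B (FOB):
CIF value = FOB price + freight + insurance = 119984.53 + 8388.79 + 365.92 = 128739.24
Import duty = 128739.24 × 12.2% = 15706.19
Buyer bears (B): 8388.79 + 365.92 + 1337.01 + 266.94 + 2297.77 = 12656.43
Landed cost (B) = invoice 119984.53 + 12656.43 + duty 15706.19 = 148347.15
Difference = |134903.20 − 148347.15| = 13443.95

Supplier A is cheaper by GBP 13443.95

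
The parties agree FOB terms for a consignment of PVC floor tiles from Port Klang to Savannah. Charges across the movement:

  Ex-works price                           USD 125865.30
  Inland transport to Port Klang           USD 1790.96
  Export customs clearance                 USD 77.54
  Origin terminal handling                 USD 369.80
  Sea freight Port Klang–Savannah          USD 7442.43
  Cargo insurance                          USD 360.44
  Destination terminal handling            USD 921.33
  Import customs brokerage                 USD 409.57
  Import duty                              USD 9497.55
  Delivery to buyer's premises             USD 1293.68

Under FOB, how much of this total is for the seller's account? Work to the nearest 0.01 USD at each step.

Seller's account: USD 128103.60

FOB: the seller bears costs until goods are on board at the origin port; the buyer bears freight, insurance and all costs thereafter.
Seller's account: goods 125865.30 + inland to port 1790.96 + export clearance 77.54 + origin terminal 369.80 = 128103.60
Buyer's account: freight 7442.43 + insurance 360.44 + destination terminal 921.33 + brokerage 409.57 + duty 9497.55 + delivery 1293.68 = 19925.00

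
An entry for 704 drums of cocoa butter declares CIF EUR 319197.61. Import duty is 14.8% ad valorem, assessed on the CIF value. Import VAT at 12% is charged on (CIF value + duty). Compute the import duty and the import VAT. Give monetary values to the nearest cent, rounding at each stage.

Import duty = 319197.61 × 14.8% = 47241.25
VAT base = CIF + duty = 319197.61 + 47241.25 = 366438.86
Import VAT = 366438.86 × 12% = 43972.66

Import duty: EUR 47241.25; import VAT: EUR 43972.66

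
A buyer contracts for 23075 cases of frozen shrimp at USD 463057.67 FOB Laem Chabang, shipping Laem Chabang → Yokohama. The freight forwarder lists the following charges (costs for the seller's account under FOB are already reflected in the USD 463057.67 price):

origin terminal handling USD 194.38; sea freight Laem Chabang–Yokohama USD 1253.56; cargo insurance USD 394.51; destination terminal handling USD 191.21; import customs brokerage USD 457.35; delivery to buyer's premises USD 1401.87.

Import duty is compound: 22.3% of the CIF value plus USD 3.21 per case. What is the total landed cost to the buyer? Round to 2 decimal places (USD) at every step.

FOB: the seller bears costs until goods are on board at the origin port; the buyer bears freight, insurance and all costs thereafter.
Already in the invoice (seller's account under FOB): origin terminal — exclude.
CIF value = FOB price + freight + insurance = 463057.67 + 1253.56 + 394.51 = 464705.74
Ad valorem component: 464705.74 × 22.3% = 103629.38
Specific component: 23075 × 3.21 = 74070.75
Import duty = 103629.38 + 74070.75 = 177700.13
Buyer bears: freight 1253.56 + insurance 394.51 + destination terminal 191.21 + brokerage 457.35 + delivery 1401.87 + duty 177700.13 = 181398.63
Landed cost = invoice 463057.67 + 181398.63 = 644456.30

Total landed cost: USD 644456.30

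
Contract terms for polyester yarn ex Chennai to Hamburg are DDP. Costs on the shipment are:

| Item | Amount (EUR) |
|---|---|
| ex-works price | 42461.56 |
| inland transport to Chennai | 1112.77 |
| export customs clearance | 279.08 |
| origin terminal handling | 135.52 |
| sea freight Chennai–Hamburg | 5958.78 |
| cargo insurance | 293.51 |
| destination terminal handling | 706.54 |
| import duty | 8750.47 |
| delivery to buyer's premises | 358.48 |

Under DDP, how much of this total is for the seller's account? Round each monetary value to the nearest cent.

Seller's account: EUR 60056.71

DDP: the seller bears all costs including import duty.
Seller's account: goods 42461.56 + inland to port 1112.77 + export clearance 279.08 + origin terminal 135.52 + freight 5958.78 + insurance 293.51 + destination terminal 706.54 + duty 8750.47 + delivery 358.48 = 60056.71
Buyer's account: 0.00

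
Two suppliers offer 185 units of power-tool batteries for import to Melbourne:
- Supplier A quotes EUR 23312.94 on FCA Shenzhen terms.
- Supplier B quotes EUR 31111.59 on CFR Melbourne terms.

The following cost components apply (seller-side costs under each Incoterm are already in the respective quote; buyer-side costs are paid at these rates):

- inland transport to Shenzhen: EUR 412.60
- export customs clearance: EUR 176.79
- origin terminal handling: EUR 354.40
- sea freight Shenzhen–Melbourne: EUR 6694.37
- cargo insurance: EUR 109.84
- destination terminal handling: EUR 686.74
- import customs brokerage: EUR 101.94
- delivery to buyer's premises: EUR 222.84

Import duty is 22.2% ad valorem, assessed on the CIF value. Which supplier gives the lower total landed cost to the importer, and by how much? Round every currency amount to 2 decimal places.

Supplier A is cheaper by EUR 916.36

Supplier A (FCA):
CIF value = FCA price + origin terminal + freight + insurance = 23312.94 + 354.40 + 6694.37 + 109.84 = 30471.55
Import duty = 30471.55 × 22.2% = 6764.68
Buyer bears (A): 354.40 + 6694.37 + 109.84 + 686.74 + 101.94 + 222.84 = 8170.13
Landed cost (A) = invoice 23312.94 + 8170.13 + duty 6764.68 = 38247.75
Supplier B (CFR):
CIF value = CFR price + insurance = 31111.59 + 109.84 = 31221.43
Import duty = 31221.43 × 22.2% = 6931.16
Buyer bears (B): 109.84 + 686.74 + 101.94 + 222.84 = 1121.36
Landed cost (B) = invoice 31111.59 + 1121.36 + duty 6931.16 = 39164.11
Difference = |38247.75 − 39164.11| = 916.36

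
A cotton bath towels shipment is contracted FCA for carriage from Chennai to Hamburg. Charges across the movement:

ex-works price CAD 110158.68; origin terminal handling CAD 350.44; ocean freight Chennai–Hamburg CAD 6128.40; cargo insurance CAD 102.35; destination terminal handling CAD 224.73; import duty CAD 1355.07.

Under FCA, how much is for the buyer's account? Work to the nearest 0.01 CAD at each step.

FCA: the seller delivers export-cleared goods to the carrier; the buyer bears costs from that point.
Seller's account: goods 110158.68 = 110158.68
Buyer's account: origin terminal 350.44 + freight 6128.40 + insurance 102.35 + destination terminal 224.73 + duty 1355.07 = 8160.99

Buyer's account: CAD 8160.99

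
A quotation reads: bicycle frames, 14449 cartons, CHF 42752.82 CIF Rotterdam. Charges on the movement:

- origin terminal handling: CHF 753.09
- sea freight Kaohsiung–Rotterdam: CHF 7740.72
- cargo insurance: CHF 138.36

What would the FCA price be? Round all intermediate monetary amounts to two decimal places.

FCA price: CHF 34120.65

From CIF to FCA, the seller no longer bears: origin terminal, freight, insurance.
FCA price = 42752.82 − 753.09 − 7740.72 − 138.36 = 34120.65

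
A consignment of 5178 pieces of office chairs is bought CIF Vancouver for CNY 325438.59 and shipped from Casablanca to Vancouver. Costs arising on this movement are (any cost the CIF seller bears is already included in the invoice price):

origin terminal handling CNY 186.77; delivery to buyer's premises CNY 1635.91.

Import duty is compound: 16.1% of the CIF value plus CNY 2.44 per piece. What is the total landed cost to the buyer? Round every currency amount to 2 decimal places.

Total landed cost: CNY 392104.43

CIF: the seller pays costs through ocean freight and marine insurance to the destination port.
Already in the invoice (seller's account under CIF): origin terminal — exclude.
The CIF price already equals the CIF value: 325438.59
Ad valorem component: 325438.59 × 16.1% = 52395.61
Specific component: 5178 × 2.44 = 12634.32
Import duty = 52395.61 + 12634.32 = 65029.93
Buyer bears: delivery 1635.91 + duty 65029.93 = 66665.84
Landed cost = invoice 325438.59 + 66665.84 = 392104.43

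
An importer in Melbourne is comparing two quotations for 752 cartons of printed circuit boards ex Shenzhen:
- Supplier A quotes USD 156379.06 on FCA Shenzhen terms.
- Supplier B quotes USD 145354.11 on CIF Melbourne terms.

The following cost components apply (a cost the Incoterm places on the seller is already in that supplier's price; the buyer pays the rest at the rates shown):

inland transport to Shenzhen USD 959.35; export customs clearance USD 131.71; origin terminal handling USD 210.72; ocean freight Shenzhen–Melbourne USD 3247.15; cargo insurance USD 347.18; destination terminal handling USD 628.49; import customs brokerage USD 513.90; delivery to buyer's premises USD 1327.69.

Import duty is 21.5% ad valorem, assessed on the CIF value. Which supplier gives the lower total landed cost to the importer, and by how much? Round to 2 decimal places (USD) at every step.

Supplier A (FCA):
CIF value = FCA price + origin terminal + freight + insurance = 156379.06 + 210.72 + 3247.15 + 347.18 = 160184.11
Import duty = 160184.11 × 21.5% = 34439.58
Buyer bears (A): 210.72 + 3247.15 + 347.18 + 628.49 + 513.90 + 1327.69 = 6275.13
Landed cost (A) = invoice 156379.06 + 6275.13 + duty 34439.58 = 197093.77
Supplier B (CIF):
The CIF price already equals the CIF value: 145354.11
Import duty = 145354.11 × 21.5% = 31251.13
Buyer bears (B): 628.49 + 513.90 + 1327.69 = 2470.08
Landed cost (B) = invoice 145354.11 + 2470.08 + duty 31251.13 = 179075.32
Difference = |197093.77 − 179075.32| = 18018.45

Supplier B is cheaper by USD 18018.45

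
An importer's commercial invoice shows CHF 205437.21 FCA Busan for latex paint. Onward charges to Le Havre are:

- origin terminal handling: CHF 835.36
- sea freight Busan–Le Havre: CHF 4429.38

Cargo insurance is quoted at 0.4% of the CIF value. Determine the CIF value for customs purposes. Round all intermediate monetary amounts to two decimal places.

Let C be the CIF value. C = FCA price + pre-shipment costs + freight + 0.4% × C
C − 0.4% × C = 205437.21 + 835.36 + 4429.38
0.996 × C = 210701.95
C = 210701.95 / 0.996 = 211548.14
Insurance premium = 0.4% × 211548.14 = 846.19

CIF value: CHF 211548.14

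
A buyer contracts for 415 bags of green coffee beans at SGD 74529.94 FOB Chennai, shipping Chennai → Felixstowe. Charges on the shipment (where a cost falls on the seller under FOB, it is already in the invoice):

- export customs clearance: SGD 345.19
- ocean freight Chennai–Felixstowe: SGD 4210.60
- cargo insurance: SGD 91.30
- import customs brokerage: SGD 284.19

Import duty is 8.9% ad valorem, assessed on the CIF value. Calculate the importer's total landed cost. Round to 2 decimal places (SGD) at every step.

FOB: the seller bears costs until goods are on board at the origin port; the buyer bears freight, insurance and all costs thereafter.
Already in the invoice (seller's account under FOB): export clearance — exclude.
CIF value = FOB price + freight + insurance = 74529.94 + 4210.60 + 91.30 = 78831.84
Import duty = 78831.84 × 8.9% = 7016.03
Buyer bears: freight 4210.60 + insurance 91.30 + brokerage 284.19 + duty 7016.03 = 11602.12
Landed cost = invoice 74529.94 + 11602.12 = 86132.06

Total landed cost: SGD 86132.06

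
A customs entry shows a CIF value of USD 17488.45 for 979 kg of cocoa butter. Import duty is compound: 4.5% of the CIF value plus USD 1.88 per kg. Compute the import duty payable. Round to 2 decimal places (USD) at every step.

Import duty: USD 2627.50

Ad valorem component: 17488.45 × 4.5% = 786.98
Specific component: 979 × 1.88 = 1840.52
Import duty = 786.98 + 1840.52 = 2627.50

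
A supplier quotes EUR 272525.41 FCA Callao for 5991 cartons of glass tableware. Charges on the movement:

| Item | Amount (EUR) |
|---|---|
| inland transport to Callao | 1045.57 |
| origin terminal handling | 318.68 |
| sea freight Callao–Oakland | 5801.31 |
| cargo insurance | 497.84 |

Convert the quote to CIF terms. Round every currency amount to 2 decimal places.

CIF price: EUR 279143.24

Not relevant to the conversion: inland to port — on the seller under both FCA and CIF; already in the FCA price and stays in the CIF price.
From FCA to CIF, the seller additionally bears: origin terminal, freight, insurance.
CIF price = 272525.41 + 318.68 + 5801.31 + 497.84 = 279143.24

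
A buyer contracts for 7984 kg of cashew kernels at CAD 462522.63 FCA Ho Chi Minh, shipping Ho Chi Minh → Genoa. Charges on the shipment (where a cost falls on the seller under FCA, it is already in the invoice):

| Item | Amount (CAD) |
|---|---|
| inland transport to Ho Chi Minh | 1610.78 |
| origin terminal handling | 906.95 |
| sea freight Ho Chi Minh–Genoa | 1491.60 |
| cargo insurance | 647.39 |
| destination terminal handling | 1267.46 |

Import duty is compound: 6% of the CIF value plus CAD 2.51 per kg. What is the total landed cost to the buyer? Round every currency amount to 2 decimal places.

Total landed cost: CAD 514809.98

FCA: the seller delivers export-cleared goods to the carrier; the buyer bears costs from that point.
Already in the invoice (seller's account under FCA): inland to port — exclude.
CIF value = FCA price + origin terminal + freight + insurance = 462522.63 + 906.95 + 1491.60 + 647.39 = 465568.57
Ad valorem component: 465568.57 × 6% = 27934.11
Specific component: 7984 × 2.51 = 20039.84
Import duty = 27934.11 + 20039.84 = 47973.95
Buyer bears: origin terminal 906.95 + freight 1491.60 + insurance 647.39 + destination terminal 1267.46 + duty 47973.95 = 52287.35
Landed cost = invoice 462522.63 + 52287.35 = 514809.98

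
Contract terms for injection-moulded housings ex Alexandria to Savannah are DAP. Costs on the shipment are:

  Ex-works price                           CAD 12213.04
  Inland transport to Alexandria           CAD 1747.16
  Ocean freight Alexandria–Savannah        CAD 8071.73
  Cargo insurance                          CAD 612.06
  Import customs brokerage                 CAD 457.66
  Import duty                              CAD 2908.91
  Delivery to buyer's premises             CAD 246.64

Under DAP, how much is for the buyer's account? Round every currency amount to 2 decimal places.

Buyer's account: CAD 3366.57

DAP: the seller bears all costs to the named destination except import duty and clearance.
Seller's account: goods 12213.04 + inland to port 1747.16 + freight 8071.73 + insurance 612.06 + delivery 246.64 = 22890.63
Buyer's account: brokerage 457.66 + duty 2908.91 = 3366.57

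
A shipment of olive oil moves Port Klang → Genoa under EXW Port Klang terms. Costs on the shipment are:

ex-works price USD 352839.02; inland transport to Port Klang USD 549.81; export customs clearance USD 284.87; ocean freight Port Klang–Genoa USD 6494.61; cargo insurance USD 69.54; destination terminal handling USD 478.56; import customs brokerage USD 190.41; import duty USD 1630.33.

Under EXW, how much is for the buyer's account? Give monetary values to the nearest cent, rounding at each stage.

Buyer's account: USD 9698.13

EXW: the seller makes goods available at their premises; the buyer bears all onward costs.
Seller's account: goods 352839.02 = 352839.02
Buyer's account: inland to port 549.81 + export clearance 284.87 + freight 6494.61 + insurance 69.54 + destination terminal 478.56 + brokerage 190.41 + duty 1630.33 = 9698.13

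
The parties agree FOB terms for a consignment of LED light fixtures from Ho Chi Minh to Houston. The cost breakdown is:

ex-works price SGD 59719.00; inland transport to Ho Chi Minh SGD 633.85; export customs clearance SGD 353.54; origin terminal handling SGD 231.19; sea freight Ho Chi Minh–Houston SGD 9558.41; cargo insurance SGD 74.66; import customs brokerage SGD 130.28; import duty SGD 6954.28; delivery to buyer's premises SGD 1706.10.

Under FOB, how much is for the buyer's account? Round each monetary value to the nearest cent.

Buyer's account: SGD 18423.73

FOB: the seller bears costs until goods are on board at the origin port; the buyer bears freight, insurance and all costs thereafter.
Seller's account: goods 59719.00 + inland to port 633.85 + export clearance 353.54 + origin terminal 231.19 = 60937.58
Buyer's account: freight 9558.41 + insurance 74.66 + brokerage 130.28 + duty 6954.28 + delivery 1706.10 = 18423.73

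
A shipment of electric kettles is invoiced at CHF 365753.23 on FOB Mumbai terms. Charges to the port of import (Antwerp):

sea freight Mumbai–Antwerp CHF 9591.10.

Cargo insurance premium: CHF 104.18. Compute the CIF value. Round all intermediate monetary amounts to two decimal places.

CIF = FOB price + freight + insurance
CIF = 365753.23 + 9591.10 + 104.18 = 375448.51

CIF value: CHF 375448.51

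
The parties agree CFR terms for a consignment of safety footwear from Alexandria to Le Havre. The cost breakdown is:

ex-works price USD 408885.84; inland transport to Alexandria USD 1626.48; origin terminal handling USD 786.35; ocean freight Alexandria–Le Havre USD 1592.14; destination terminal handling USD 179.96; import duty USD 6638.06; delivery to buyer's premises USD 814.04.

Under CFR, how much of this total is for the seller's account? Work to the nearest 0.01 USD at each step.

Seller's account: USD 412890.81

CFR: the seller pays costs through ocean freight to the destination port, but not insurance.
Seller's account: goods 408885.84 + inland to port 1626.48 + origin terminal 786.35 + freight 1592.14 = 412890.81
Buyer's account: destination terminal 179.96 + duty 6638.06 + delivery 814.04 = 7632.06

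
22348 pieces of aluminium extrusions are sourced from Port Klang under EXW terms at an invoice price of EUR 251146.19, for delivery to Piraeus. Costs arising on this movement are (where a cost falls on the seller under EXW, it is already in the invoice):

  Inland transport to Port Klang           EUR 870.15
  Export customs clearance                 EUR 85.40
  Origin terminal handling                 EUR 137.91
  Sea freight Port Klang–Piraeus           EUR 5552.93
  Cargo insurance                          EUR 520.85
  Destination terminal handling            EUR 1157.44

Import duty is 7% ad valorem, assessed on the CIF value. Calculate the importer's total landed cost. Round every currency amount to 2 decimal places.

Total landed cost: EUR 277552.81

EXW: the seller makes goods available at their premises; the buyer bears all onward costs.
CIF value = EXW price + inland to port + export clearance + origin terminal + freight + insurance = 251146.19 + 870.15 + 85.40 + 137.91 + 5552.93 + 520.85 = 258313.43
Import duty = 258313.43 × 7% = 18081.94
Buyer bears: inland to port 870.15 + export clearance 85.40 + origin terminal 137.91 + freight 5552.93 + insurance 520.85 + destination terminal 1157.44 + duty 18081.94 = 26406.62
Landed cost = invoice 251146.19 + 26406.62 = 277552.81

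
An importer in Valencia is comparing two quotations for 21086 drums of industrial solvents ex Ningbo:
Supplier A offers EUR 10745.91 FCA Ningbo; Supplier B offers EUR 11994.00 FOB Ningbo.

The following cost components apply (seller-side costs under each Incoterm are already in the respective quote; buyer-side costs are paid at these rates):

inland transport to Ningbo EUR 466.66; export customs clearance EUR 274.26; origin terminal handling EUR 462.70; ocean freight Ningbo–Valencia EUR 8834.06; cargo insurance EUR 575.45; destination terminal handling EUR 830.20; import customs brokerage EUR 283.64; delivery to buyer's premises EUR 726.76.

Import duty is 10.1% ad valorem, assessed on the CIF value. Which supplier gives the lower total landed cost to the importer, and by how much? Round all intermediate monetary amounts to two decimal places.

Supplier A (FCA):
CIF value = FCA price + origin terminal + freight + insurance = 10745.91 + 462.70 + 8834.06 + 575.45 = 20618.12
Import duty = 20618.12 × 10.1% = 2082.43
Buyer bears (A): 462.70 + 8834.06 + 575.45 + 830.20 + 283.64 + 726.76 = 11712.81
Landed cost (A) = invoice 10745.91 + 11712.81 + duty 2082.43 = 24541.15
Supplier B (FOB):
CIF value = FOB price + freight + insurance = 11994.00 + 8834.06 + 575.45 = 21403.51
Import duty = 21403.51 × 10.1% = 2161.75
Buyer bears (B): 8834.06 + 575.45 + 830.20 + 283.64 + 726.76 = 11250.11
Landed cost (B) = invoice 11994.00 + 11250.11 + duty 2161.75 = 25405.86
Difference = |24541.15 − 25405.86| = 864.71

Supplier A is cheaper by EUR 864.71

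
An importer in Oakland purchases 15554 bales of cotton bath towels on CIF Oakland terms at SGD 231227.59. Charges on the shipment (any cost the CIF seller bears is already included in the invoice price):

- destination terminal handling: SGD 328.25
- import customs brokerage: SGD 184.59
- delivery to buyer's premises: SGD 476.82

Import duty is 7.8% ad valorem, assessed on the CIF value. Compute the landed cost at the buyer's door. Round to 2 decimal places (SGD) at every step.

CIF: the seller pays costs through ocean freight and marine insurance to the destination port.
The CIF price already equals the CIF value: 231227.59
Import duty = 231227.59 × 7.8% = 18035.75
Buyer bears: destination terminal 328.25 + brokerage 184.59 + delivery 476.82 + duty 18035.75 = 19025.41
Landed cost = invoice 231227.59 + 19025.41 = 250253.00

Total landed cost: SGD 250253.00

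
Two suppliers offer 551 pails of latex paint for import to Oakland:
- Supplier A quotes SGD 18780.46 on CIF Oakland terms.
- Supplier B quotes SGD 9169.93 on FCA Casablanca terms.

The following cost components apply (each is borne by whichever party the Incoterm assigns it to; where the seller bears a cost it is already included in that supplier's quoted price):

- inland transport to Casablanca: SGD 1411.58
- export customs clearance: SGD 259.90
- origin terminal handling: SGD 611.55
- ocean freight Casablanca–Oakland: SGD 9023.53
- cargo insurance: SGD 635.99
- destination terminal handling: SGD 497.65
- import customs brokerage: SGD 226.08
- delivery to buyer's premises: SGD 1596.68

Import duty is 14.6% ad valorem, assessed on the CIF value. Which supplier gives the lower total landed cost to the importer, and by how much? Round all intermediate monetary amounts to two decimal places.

Supplier A (CIF):
The CIF price already equals the CIF value: 18780.46
Import duty = 18780.46 × 14.6% = 2741.95
Buyer bears (A): 497.65 + 226.08 + 1596.68 = 2320.41
Landed cost (A) = invoice 18780.46 + 2320.41 + duty 2741.95 = 23842.82
Supplier B (FCA):
CIF value = FCA price + origin terminal + freight + insurance = 9169.93 + 611.55 + 9023.53 + 635.99 = 19441.00
Import duty = 19441.00 × 14.6% = 2838.39
Buyer bears (B): 611.55 + 9023.53 + 635.99 + 497.65 + 226.08 + 1596.68 = 12591.48
Landed cost (B) = invoice 9169.93 + 12591.48 + duty 2838.39 = 24599.80
Difference = |23842.82 − 24599.80| = 756.98

Supplier A is cheaper by SGD 756.98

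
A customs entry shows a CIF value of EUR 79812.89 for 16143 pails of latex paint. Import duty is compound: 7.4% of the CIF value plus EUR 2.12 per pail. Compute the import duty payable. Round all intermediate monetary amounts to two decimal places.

Ad valorem component: 79812.89 × 7.4% = 5906.15
Specific component: 16143 × 2.12 = 34223.16
Import duty = 5906.15 + 34223.16 = 40129.31

Import duty: EUR 40129.31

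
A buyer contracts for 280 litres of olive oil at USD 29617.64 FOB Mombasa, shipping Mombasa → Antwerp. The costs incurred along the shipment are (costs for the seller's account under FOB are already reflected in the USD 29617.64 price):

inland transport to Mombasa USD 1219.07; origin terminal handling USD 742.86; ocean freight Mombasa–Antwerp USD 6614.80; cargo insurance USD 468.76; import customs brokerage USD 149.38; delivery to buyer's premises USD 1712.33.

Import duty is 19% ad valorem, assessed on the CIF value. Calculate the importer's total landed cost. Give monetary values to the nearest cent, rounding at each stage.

FOB: the seller bears costs until goods are on board at the origin port; the buyer bears freight, insurance and all costs thereafter.
Already in the invoice (seller's account under FOB): inland to port, origin terminal — exclude.
CIF value = FOB price + freight + insurance = 29617.64 + 6614.80 + 468.76 = 36701.20
Import duty = 36701.20 × 19% = 6973.23
Buyer bears: freight 6614.80 + insurance 468.76 + brokerage 149.38 + delivery 1712.33 + duty 6973.23 = 15918.50
Landed cost = invoice 29617.64 + 15918.50 = 45536.14

Total landed cost: USD 45536.14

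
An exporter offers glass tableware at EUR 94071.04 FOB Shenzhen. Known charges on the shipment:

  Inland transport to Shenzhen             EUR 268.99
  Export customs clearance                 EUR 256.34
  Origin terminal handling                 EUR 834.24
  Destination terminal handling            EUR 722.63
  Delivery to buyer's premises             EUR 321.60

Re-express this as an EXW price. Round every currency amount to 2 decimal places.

Not relevant to the conversion: delivery, destination terminal — on the buyer under both terms; not part of either seller's price.
From FOB to EXW, the seller no longer bears: inland to port, export clearance, origin terminal.
EXW price = 94071.04 − 268.99 − 256.34 − 834.24 = 92711.47

EXW price: EUR 92711.47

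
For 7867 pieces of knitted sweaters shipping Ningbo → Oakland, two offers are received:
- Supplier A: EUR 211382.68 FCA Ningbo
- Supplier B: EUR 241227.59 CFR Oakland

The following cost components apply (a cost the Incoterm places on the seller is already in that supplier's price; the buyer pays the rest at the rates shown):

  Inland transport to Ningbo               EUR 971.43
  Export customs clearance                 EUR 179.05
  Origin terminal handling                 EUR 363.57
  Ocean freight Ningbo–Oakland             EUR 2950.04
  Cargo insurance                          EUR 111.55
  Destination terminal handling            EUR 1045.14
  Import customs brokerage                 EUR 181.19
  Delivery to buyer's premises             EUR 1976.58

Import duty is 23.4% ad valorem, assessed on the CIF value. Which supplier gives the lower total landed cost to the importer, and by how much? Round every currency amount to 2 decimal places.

Supplier A is cheaper by EUR 32739.63

Supplier A (FCA):
CIF value = FCA price + origin terminal + freight + insurance = 211382.68 + 363.57 + 2950.04 + 111.55 = 214807.84
Import duty = 214807.84 × 23.4% = 50265.03
Buyer bears (A): 363.57 + 2950.04 + 111.55 + 1045.14 + 181.19 + 1976.58 = 6628.07
Landed cost (A) = invoice 211382.68 + 6628.07 + duty 50265.03 = 268275.78
Supplier B (CFR):
CIF value = CFR price + insurance = 241227.59 + 111.55 = 241339.14
Import duty = 241339.14 × 23.4% = 56473.36
Buyer bears (B): 111.55 + 1045.14 + 181.19 + 1976.58 = 3314.46
Landed cost (B) = invoice 241227.59 + 3314.46 + duty 56473.36 = 301015.41
Difference = |268275.78 − 301015.41| = 32739.63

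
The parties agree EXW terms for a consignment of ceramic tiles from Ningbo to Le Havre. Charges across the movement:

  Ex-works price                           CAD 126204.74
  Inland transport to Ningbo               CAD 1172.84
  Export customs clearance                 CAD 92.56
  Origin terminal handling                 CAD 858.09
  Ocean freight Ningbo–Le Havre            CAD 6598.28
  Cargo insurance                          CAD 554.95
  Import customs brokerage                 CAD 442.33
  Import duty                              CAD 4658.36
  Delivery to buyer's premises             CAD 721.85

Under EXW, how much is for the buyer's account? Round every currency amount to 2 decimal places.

EXW: the seller makes goods available at their premises; the buyer bears all onward costs.
Seller's account: goods 126204.74 = 126204.74
Buyer's account: inland to port 1172.84 + export clearance 92.56 + origin terminal 858.09 + freight 6598.28 + insurance 554.95 + brokerage 442.33 + duty 4658.36 + delivery 721.85 = 15099.26

Buyer's account: CAD 15099.26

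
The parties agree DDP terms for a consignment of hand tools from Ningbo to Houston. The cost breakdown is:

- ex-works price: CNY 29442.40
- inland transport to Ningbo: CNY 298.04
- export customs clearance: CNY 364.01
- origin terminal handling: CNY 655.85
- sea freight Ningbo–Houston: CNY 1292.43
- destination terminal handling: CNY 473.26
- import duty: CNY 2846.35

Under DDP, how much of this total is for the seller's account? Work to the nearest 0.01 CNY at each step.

Seller's account: CNY 35372.34

DDP: the seller bears all costs including import duty.
Seller's account: goods 29442.40 + inland to port 298.04 + export clearance 364.01 + origin terminal 655.85 + freight 1292.43 + destination terminal 473.26 + duty 2846.35 = 35372.34
Buyer's account: 0.00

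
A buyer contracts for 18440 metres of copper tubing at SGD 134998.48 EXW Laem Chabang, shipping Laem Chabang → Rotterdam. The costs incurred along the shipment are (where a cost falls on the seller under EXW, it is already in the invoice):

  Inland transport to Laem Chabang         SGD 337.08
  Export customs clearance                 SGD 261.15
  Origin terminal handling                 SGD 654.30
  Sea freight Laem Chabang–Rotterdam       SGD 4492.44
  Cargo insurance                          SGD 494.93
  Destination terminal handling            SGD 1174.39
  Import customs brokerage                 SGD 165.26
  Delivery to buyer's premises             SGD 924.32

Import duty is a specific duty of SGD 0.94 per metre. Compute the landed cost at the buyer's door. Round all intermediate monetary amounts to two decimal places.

EXW: the seller makes goods available at their premises; the buyer bears all onward costs.
CIF value = EXW price + inland to port + export clearance + origin terminal + freight + insurance = 134998.48 + 337.08 + 261.15 + 654.30 + 4492.44 + 494.93 = 141238.38
Import duty = 18440 × 0.94 = 17333.60
Buyer bears: inland to port 337.08 + export clearance 261.15 + origin terminal 654.30 + freight 4492.44 + insurance 494.93 + destination terminal 1174.39 + brokerage 165.26 + delivery 924.32 + duty 17333.60 = 25837.47
Landed cost = invoice 134998.48 + 25837.47 = 160835.95

Total landed cost: SGD 160835.95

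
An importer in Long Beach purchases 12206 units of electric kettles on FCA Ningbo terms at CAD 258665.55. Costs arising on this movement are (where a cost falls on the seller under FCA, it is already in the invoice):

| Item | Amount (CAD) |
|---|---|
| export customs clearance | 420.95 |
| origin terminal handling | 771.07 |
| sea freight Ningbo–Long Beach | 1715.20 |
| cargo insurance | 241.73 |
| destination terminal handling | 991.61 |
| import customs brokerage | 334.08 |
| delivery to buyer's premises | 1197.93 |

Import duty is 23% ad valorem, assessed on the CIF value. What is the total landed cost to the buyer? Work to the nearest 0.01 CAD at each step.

FCA: the seller delivers export-cleared goods to the carrier; the buyer bears costs from that point.
Already in the invoice (seller's account under FCA): export clearance — exclude.
CIF value = FCA price + origin terminal + freight + insurance = 258665.55 + 771.07 + 1715.20 + 241.73 = 261393.55
Import duty = 261393.55 × 23% = 60120.52
Buyer bears: origin terminal 771.07 + freight 1715.20 + insurance 241.73 + destination terminal 991.61 + brokerage 334.08 + delivery 1197.93 + duty 60120.52 = 65372.14
Landed cost = invoice 258665.55 + 65372.14 = 324037.69

Total landed cost: CAD 324037.69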